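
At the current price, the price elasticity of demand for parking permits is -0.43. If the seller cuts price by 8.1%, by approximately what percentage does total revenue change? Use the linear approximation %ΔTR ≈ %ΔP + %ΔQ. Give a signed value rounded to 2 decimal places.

-4.62%

%ΔQ ≈ Ed × %ΔP = (-0.43) × (-8.1%) = +3.4830%
%ΔTR ≈ %ΔP + %ΔQ = (-8.1%) + (+3.4830%) = -4.6170%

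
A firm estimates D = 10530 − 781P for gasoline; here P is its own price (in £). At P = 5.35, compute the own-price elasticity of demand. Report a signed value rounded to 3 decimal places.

-0.658

At the given values, D = 10530 − 781(5.35) = 6351.65.
∂D/∂P = −781.
E = (-781) × (5.35/6351.65) = -0.65783…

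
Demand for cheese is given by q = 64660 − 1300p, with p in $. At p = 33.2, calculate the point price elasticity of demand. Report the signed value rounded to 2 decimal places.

-2.01

dq/dp = −1300. At p = 33.2, q = 64660 − 1300(33.2) = 21500.
Ed = (dq/dp)·(p/q) = −1300 × (33.2/21500) = -2.0074…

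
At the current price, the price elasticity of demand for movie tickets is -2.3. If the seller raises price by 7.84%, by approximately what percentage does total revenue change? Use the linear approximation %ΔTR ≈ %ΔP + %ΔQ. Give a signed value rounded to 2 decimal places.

%ΔQ ≈ Ed × %ΔP = (-2.3) × (+7.84%) = -18.0320%
%ΔTR ≈ %ΔP + %ΔQ = (+7.84%) + (-18.0320%) = -10.1920%

-10.19%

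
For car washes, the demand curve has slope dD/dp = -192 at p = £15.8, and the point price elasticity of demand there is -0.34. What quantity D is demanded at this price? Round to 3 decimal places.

8922.353

Ed = (dD/dp)·(p/D) ⇒ D = (dD/dp)·p/Ed = (-192)·15.8/(-0.34) = 8922.35294…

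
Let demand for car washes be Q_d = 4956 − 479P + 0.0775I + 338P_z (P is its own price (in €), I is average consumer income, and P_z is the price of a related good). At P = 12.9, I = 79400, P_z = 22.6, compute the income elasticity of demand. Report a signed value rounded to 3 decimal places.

0.490

At the given values, Q_d = 4956 − 479(12.9) + 0.0775(79400) + 338(22.6) = 12569.2.
∂Q_d/∂I = 0.0775.
E = (0.0775) × (79400/12569.2) = 0.48956…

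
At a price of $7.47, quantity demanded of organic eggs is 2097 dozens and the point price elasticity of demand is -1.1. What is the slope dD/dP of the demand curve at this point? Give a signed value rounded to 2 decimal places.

-308.80

Ed = (dD/dP)·(P/D) ⇒ dD/dP = Ed·D/P = (-1.1)·2097/7.47 = -308.7951…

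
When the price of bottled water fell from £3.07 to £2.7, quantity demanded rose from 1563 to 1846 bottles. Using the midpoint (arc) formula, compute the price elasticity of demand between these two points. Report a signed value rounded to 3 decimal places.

%ΔQ = (1846 − 1563) / [(1563 + 1846)/2] = 283/1704.5 = 0.166031…
%ΔP = (2.7 − 3.07) / [(3.07 + 2.7)/2] = -0.37/2.885 = -0.128249…
Arc Ed = %ΔQ / %ΔP = (283/1704.5) / (-0.37/2.885) = -1.29459…

-1.295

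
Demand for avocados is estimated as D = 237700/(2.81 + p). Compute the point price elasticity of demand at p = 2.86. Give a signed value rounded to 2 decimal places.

dD/dp = −237700/(2.81 + p)² = -7393.72. At p = 2.86, D = 41922.4.
Ed = (dD/dp)·(p/D) = (-7393.72) × (2.86/41922.4) = -0.5044…

-0.50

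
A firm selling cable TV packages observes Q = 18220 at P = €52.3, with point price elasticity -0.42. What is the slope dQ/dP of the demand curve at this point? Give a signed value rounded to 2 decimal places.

Ed = (dQ/dP)·(P/Q) ⇒ dQ/dP = Ed·Q/P = (-0.42)·18220/52.3 = -146.3173…

-146.32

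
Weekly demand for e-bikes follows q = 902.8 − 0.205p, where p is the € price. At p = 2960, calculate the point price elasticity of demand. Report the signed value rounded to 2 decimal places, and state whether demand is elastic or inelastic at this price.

dq/dp = −0.205. At p = 2960, q = 902.8 − 0.205(2960) = 296.
Ed = (dq/dp)·(p/q) = −0.205 × (2960/296) = -2.05
|Ed| = 2.05 > 1, so demand is elastic.

-2.05; elastic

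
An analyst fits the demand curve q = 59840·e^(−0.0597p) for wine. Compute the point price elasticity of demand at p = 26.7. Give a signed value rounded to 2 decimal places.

dq/dp = −0.0597·q = -725.613. At p = 26.7, q = 12154.3.
Ed = (dq/dp)·(p/q) = (-725.613) × (26.7/12154.3) = -1.5939…

-1.59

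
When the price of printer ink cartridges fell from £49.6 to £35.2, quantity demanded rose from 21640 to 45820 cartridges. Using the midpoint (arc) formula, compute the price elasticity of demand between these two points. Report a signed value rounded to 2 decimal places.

-2.11

%ΔQ = (45820 − 21640) / [(21640 + 45820)/2] = 24180/33730 = 0.716869…
%ΔP = (35.2 − 49.6) / [(49.6 + 35.2)/2] = -14.4/42.4 = -0.339622…
Arc Ed = %ΔQ / %ΔP = (24180/33730) / (-14.4/42.4) = -2.1107…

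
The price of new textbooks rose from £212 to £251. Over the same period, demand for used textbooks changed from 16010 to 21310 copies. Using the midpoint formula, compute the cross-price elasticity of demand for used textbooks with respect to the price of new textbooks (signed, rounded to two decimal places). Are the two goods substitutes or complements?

1.69; substitutes

%ΔQ_{used textbooks} = (21310 − 16010)/avg = 5300/18660 = 0.284030…
%ΔP_{new textbooks} = (251 − 212)/avg = 39/231.5 = 0.168466…
E_cross = (5300/18660) / (39/231.5) = 1.6859…
E_cross > 0 ⇒ the goods are substitutes.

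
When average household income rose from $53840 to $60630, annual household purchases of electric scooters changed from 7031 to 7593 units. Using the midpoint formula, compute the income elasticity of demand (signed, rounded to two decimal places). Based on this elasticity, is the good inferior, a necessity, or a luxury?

0.65; necessity

%ΔQ = (7593 − 7031)/[( 7031 + 7593)/2] = 562/7312 = 0.076859…
%ΔIncome = (60630 − 53840)/[( 53840 + 60630)/2] = 6790/57235 = 0.118633…
E_income = (562/7312) / (6790/57235) = 0.6478…
0 < E_income < 1 ⇒ normal good, necessity.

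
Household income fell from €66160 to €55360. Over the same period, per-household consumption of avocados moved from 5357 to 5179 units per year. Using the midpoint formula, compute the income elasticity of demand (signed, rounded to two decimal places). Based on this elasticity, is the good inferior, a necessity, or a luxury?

%ΔQ = (5179 − 5357)/[( 5357 + 5179)/2] = -178/5268 = -0.033788…
%ΔIncome = (55360 − 66160)/[( 66160 + 55360)/2] = -10800/60760 = -0.177748…
E_income = (-178/5268) / (-10800/60760) = 0.1900…
0 < E_income < 1 ⇒ normal good, necessity.

0.19; necessity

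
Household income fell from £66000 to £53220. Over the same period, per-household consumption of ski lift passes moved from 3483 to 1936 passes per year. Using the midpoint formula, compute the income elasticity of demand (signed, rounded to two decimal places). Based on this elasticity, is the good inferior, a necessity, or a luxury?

2.66; luxury

%ΔQ = (1936 − 3483)/[( 3483 + 1936)/2] = -1547/2709.5 = -0.570954…
%ΔIncome = (53220 − 66000)/[( 66000 + 53220)/2] = -12780/59610 = -0.214393…
E_income = (-1547/2709.5) / (-12780/59610) = 2.6631…
E_income > 1 ⇒ normal good, luxury.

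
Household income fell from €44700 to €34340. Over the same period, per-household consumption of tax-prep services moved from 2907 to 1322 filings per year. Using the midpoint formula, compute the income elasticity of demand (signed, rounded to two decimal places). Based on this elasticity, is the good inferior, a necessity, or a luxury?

2.86; luxury

%ΔQ = (1322 − 2907)/[( 2907 + 1322)/2] = -1585/2114.5 = -0.749586…
%ΔIncome = (34340 − 44700)/[( 44700 + 34340)/2] = -10360/39520 = -0.262145…
E_income = (-1585/2114.5) / (-10360/39520) = 2.8594…
E_income > 1 ⇒ normal good, luxury.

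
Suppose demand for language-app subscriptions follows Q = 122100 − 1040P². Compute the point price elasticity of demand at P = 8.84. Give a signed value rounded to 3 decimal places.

dQ/dP = −2·1040·P = -18387.2. At P = 8.84, Q = 40828.576.
Ed = (dQ/dP)·(P/Q) = (-18387.2) × (8.84/40828.576) = -3.98110…

-3.981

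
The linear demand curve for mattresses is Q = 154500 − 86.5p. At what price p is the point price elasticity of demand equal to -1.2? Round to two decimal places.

974.25

Ed = −86.5p/(154500 − 86.5p). Set this equal to -1.2:
86.5p = 1.2·(154500 − 86.5p) ⇒ 86.5p(1 + 1.2) = 1.2·154500
p = 1.2·154500 / (86.5·2.2) = 974.2511…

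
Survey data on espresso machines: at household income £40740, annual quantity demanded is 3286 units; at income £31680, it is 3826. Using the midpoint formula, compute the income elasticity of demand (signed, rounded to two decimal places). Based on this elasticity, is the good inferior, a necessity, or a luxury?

-0.61; inferior

%ΔQ = (3826 − 3286)/[( 3286 + 3826)/2] = 540/3556 = 0.151856…
%ΔIncome = (31680 − 40740)/[( 40740 + 31680)/2] = -9060/36210 = -0.250207…
E_income = (540/3556) / (-9060/36210) = -0.6069…
E_income < 0 ⇒ inferior good.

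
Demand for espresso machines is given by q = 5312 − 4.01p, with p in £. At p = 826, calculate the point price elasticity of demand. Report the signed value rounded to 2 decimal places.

dq/dp = −4.01. At p = 826, q = 5312 − 4.01(826) = 1999.74.
Ed = (dq/dp)·(p/q) = −4.01 × (826/1999.74) = -1.6563…

-1.66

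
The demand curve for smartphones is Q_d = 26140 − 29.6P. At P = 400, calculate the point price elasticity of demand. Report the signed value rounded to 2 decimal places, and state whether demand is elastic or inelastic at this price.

-0.83; inelastic

dQ_d/dP = −29.6. At P = 400, Q_d = 26140 − 29.6(400) = 14300.
Ed = (dQ_d/dP)·(P/Q_d) = −29.6 × (400/14300) = -0.8279…
|Ed| = 0.83 < 1, so demand is inelastic.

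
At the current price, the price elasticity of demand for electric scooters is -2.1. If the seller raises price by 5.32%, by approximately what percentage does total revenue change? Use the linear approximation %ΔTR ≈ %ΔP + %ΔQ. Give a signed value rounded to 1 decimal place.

-5.9%

%ΔQ ≈ Ed × %ΔP = (-2.1) × (+5.32%) = -11.1720%
%ΔTR ≈ %ΔP + %ΔQ = (+5.32%) + (-11.1720%) = -5.8520%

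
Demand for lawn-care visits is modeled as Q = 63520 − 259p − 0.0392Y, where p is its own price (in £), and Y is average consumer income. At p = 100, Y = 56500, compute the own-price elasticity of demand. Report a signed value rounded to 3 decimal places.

At the given values, Q = 63520 − 259(100) − 0.0392(56500) = 35405.2.
∂Q/∂p = −259.
E = (-259) × (100/35405.2) = -0.73153…

-0.732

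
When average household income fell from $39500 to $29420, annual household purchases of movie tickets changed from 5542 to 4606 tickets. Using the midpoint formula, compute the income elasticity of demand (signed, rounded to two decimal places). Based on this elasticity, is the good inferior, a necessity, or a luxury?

%ΔQ = (4606 − 5542)/[( 5542 + 4606)/2] = -936/5074 = -0.184469…
%ΔIncome = (29420 − 39500)/[( 39500 + 29420)/2] = -10080/34460 = -0.292513…
E_income = (-936/5074) / (-10080/34460) = 0.6306…
0 < E_income < 1 ⇒ normal good, necessity.

0.63; necessity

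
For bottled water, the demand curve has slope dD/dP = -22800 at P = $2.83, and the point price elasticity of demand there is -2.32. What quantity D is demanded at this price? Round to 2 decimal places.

27812.07

Ed = (dD/dP)·(P/D) ⇒ D = (dD/dP)·P/Ed = (-22800)·2.83/(-2.32) = 27812.0689…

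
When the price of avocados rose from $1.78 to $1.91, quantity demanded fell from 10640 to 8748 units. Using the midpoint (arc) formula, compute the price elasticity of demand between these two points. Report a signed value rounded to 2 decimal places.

-2.77

%ΔQ = (8748 − 10640) / [(10640 + 8748)/2] = -1892/9694 = -0.195172…
%ΔP = (1.91 − 1.78) / [(1.78 + 1.91)/2] = 0.13/1.845 = 0.070460…
Arc Ed = %ΔQ / %ΔP = (-1892/9694) / (0.13/1.845) = -2.7699…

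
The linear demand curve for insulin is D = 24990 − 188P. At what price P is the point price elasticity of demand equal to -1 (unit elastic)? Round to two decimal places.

66.46

Ed = −188P/(24990 − 188P). Set this equal to -1:
188P = 1·(24990 − 188P) ⇒ 188P(1 + 1) = 1·24990
P = 1·24990 / (188·2) = 66.4627…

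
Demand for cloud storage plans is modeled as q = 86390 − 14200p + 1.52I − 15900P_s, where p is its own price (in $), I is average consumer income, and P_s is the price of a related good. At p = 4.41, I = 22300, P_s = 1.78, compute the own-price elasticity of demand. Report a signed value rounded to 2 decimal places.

At the given values, q = 86390 − 14200(4.41) + 1.52(22300) − 15900(1.78) = 29362.
∂q/∂p = −14200.
E = (-14200) × (4.41/29362) = -2.1327…

-2.13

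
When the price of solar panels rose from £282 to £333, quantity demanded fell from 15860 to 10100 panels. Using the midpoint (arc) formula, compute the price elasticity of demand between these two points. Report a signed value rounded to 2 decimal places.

-2.68

%ΔQ = (10100 − 15860) / [(15860 + 10100)/2] = -5760/12980 = -0.443759…
%ΔP = (333 − 282) / [(282 + 333)/2] = 51/307.5 = 0.165853…
Arc Ed = %ΔQ / %ΔP = (-5760/12980) / (51/307.5) = -2.6756…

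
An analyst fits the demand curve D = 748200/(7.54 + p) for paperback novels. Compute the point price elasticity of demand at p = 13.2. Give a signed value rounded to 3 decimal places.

-0.636

dD/dp = −748200/(7.54 + p)² = -1739.4. At p = 13.2, D = 36075.2.
Ed = (dD/dp)·(p/D) = (-1739.4) × (13.2/36075.2) = -0.63645…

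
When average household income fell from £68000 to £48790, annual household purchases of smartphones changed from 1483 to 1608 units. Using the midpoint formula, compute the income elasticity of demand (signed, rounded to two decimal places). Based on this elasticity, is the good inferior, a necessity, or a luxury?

%ΔQ = (1608 − 1483)/[( 1483 + 1608)/2] = 125/1545.5 = 0.080879…
%ΔIncome = (48790 − 68000)/[( 68000 + 48790)/2] = -19210/58395 = -0.328966…
E_income = (125/1545.5) / (-19210/58395) = -0.2458…
E_income < 0 ⇒ inferior good.

-0.25; inferior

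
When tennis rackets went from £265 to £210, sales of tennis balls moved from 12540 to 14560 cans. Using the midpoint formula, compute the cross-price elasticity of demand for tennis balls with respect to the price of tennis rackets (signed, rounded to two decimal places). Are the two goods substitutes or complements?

-0.64; complements

%ΔQ_{tennis balls} = (14560 − 12540)/avg = 2020/13550 = 0.149077…
%ΔP_{tennis rackets} = (210 − 265)/avg = -55/237.5 = -0.231578…
E_cross = (2020/13550) / (-55/237.5) = -0.6437…
E_cross < 0 ⇒ the goods are complements.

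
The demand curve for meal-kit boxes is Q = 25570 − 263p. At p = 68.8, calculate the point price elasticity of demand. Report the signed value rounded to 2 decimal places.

dQ/dp = −263. At p = 68.8, Q = 25570 − 263(68.8) = 7475.6.
Ed = (dQ/dp)·(p/Q) = −263 × (68.8/7475.6) = -2.4204…

-2.42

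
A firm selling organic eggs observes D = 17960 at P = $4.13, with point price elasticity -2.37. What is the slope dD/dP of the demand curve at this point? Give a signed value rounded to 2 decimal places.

-10306.34

Ed = (dD/dP)·(P/D) ⇒ dD/dP = Ed·D/P = (-2.37)·17960/4.13 = -10306.3438…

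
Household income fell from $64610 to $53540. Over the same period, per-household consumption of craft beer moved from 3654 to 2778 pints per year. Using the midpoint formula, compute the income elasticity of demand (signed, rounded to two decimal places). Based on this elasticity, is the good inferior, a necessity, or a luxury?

1.45; luxury

%ΔQ = (2778 − 3654)/[( 3654 + 2778)/2] = -876/3216 = -0.272388…
%ΔIncome = (53540 − 64610)/[( 64610 + 53540)/2] = -11070/59075 = -0.187388…
E_income = (-876/3216) / (-11070/59075) = 1.4535…
E_income > 1 ⇒ normal good, luxury.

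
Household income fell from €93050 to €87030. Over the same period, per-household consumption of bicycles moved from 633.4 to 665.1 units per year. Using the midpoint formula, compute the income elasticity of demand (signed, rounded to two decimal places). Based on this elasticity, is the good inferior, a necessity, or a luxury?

-0.73; inferior

%ΔQ = (665.1 − 633.4)/[( 633.4 + 665.1)/2] = 31.7/649.25 = 0.048825…
%ΔIncome = (87030 − 93050)/[( 93050 + 87030)/2] = -6020/90040 = -0.066859…
E_income = (31.7/649.25) / (-6020/90040) = -0.7302…
E_income < 0 ⇒ inferior good.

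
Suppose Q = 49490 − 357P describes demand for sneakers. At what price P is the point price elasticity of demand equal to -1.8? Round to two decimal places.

Ed = −357P/(49490 − 357P). Set this equal to -1.8:
357P = 1.8·(49490 − 357P) ⇒ 357P(1 + 1.8) = 1.8·49490
P = 1.8·49490 / (357·2.8) = 89.1176…

89.12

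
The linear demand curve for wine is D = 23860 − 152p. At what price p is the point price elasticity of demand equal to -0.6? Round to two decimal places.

Ed = −152p/(23860 − 152p). Set this equal to -0.6:
152p = 0.6·(23860 − 152p) ⇒ 152p(1 + 0.6) = 0.6·23860
p = 0.6·23860 / (152·1.6) = 58.8651…

58.87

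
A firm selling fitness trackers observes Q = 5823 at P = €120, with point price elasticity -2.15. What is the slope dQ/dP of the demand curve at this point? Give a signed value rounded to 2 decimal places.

-104.33

Ed = (dQ/dP)·(P/Q) ⇒ dQ/dP = Ed·Q/P = (-2.15)·5823/120 = -104.3287…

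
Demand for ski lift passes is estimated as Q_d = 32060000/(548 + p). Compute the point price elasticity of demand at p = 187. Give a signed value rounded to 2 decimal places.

-0.25

dQ_d/dp = −32060000/(548 + p)² = -59.3456. At p = 187, Q_d = 43619.
Ed = (dQ_d/dp)·(p/Q_d) = (-59.3456) × (187/43619) = -0.2544…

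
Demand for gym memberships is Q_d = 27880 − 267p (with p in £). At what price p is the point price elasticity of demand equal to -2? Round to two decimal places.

69.61

Ed = −267p/(27880 − 267p). Set this equal to -2:
267p = 2·(27880 − 267p) ⇒ 267p(1 + 2) = 2·27880
p = 2·27880 / (267·3) = 69.6129…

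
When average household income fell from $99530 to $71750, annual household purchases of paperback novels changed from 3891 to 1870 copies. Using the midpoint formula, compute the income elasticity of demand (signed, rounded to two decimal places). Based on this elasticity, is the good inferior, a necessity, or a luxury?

2.16; luxury

%ΔQ = (1870 − 3891)/[( 3891 + 1870)/2] = -2021/2880.5 = -0.701614…
%ΔIncome = (71750 − 99530)/[( 99530 + 71750)/2] = -27780/85640 = -0.324381…
E_income = (-2021/2880.5) / (-27780/85640) = 2.1629…
E_income > 1 ⇒ normal good, luxury.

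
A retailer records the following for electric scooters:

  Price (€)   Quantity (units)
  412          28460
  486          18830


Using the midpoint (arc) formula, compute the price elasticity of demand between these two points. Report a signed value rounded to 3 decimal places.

%ΔQ = (18830 − 28460) / [(28460 + 18830)/2] = -9630/23645 = -0.407274…
%ΔP = (486 − 412) / [(412 + 486)/2] = 74/449 = 0.164810…
Arc Ed = %ΔQ / %ΔP = (-9630/23645) / (74/449) = -2.47116…

-2.471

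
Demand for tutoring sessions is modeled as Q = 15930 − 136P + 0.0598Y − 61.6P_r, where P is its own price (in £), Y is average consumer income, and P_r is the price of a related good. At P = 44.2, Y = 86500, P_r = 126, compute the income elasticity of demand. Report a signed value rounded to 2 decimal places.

At the given values, Q = 15930 − 136(44.2) + 0.0598(86500) − 61.6(126) = 7329.9.
∂Q/∂Y = 0.0598.
E = (0.0598) × (86500/7329.9) = 0.7056…

0.71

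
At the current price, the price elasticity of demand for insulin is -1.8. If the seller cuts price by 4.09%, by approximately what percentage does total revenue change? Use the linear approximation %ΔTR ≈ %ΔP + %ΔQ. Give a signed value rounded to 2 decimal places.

+3.27%

%ΔQ ≈ Ed × %ΔP = (-1.8) × (-4.09%) = +7.3620%
%ΔTR ≈ %ΔP + %ΔQ = (-4.09%) + (+7.3620%) = +3.2720%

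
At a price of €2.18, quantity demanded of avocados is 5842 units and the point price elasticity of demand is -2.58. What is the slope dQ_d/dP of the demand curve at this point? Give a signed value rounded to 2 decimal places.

Ed = (dQ_d/dP)·(P/Q_d) ⇒ dQ_d/dP = Ed·Q_d/P = (-2.58)·5842/2.18 = -6913.9266…

-6913.93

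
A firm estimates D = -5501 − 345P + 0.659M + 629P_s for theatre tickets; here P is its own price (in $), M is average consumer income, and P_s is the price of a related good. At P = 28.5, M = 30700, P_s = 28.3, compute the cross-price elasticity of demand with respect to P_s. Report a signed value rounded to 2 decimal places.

At the given values, D = -5501 − 345(28.5) + 0.659(30700) + 629(28.3) = 22698.5.
∂D/∂P_s = 629.
E = (629) × (28.3/22698.5) = 0.7842…

0.78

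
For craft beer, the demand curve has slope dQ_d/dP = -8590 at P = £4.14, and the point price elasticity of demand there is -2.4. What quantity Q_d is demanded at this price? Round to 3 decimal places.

14817.750

Ed = (dQ_d/dP)·(P/Q_d) ⇒ Q_d = (dQ_d/dP)·P/Ed = (-8590)·4.14/(-2.4) = 14817.75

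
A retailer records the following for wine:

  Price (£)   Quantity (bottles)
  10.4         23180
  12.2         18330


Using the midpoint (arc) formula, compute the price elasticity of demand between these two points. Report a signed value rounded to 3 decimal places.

-1.467

%ΔQ = (18330 − 23180) / [(23180 + 18330)/2] = -4850/20755 = -0.233678…
%ΔP = (12.2 − 10.4) / [(10.4 + 12.2)/2] = 1.8/11.3 = 0.159292…
Arc Ed = %ΔQ / %ΔP = (-4850/20755) / (1.8/11.3) = -1.46698…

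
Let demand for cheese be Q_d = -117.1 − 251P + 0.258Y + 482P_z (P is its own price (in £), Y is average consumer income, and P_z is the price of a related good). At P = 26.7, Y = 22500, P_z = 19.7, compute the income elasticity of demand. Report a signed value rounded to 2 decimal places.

0.68

At the given values, Q_d = -117.1 − 251(26.7) + 0.258(22500) + 482(19.7) = 8481.6.
∂Q_d/∂Y = 0.258.
E = (0.258) × (22500/8481.6) = 0.6844…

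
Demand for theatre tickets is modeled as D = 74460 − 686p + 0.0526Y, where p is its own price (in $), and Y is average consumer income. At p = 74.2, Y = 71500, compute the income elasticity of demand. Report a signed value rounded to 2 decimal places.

At the given values, D = 74460 − 686(74.2) + 0.0526(71500) = 27319.7.
∂D/∂Y = 0.0526.
E = (0.0526) × (71500/27319.7) = 0.1376…

0.14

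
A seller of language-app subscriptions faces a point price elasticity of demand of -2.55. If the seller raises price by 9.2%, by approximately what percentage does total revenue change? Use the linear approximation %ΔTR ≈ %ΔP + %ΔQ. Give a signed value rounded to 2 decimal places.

%ΔQ ≈ Ed × %ΔP = (-2.55) × (+9.2%) = -23.4600%
%ΔTR ≈ %ΔP + %ΔQ = (+9.2%) + (-23.4600%) = -14.2600%

-14.26%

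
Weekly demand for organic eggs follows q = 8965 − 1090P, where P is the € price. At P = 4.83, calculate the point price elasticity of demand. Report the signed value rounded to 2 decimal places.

-1.42

dq/dP = −1090. At P = 4.83, q = 8965 − 1090(4.83) = 3700.3.
Ed = (dq/dP)·(P/q) = −1090 × (4.83/3700.3) = -1.4227…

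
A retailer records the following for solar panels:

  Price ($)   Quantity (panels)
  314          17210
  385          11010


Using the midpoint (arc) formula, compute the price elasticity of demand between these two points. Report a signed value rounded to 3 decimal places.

-2.163

%ΔQ = (11010 − 17210) / [(17210 + 11010)/2] = -6200/14110 = -0.439404…
%ΔP = (385 − 314) / [(314 + 385)/2] = 71/349.5 = 0.203147…
Arc Ed = %ΔQ / %ΔP = (-6200/14110) / (71/349.5) = -2.16298…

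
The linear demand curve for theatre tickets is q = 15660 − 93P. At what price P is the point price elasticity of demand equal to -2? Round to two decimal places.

Ed = −93P/(15660 − 93P). Set this equal to -2:
93P = 2·(15660 − 93P) ⇒ 93P(1 + 2) = 2·15660
P = 2·15660 / (93·3) = 112.2580…

112.26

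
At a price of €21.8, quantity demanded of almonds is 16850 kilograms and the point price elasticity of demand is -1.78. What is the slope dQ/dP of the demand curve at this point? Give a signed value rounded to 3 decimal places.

Ed = (dQ/dP)·(P/Q) ⇒ dQ/dP = Ed·Q/P = (-1.78)·16850/21.8 = -1375.82568…

-1375.826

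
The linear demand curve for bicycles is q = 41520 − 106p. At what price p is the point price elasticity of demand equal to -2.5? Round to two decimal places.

Ed = −106p/(41520 − 106p). Set this equal to -2.5:
106p = 2.5·(41520 − 106p) ⇒ 106p(1 + 2.5) = 2.5·41520
p = 2.5·41520 / (106·3.5) = 279.7843…

279.78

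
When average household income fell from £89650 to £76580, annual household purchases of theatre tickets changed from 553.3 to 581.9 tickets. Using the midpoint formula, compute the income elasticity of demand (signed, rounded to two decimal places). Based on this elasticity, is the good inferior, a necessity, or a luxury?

-0.32; inferior

%ΔQ = (581.9 − 553.3)/[( 553.3 + 581.9)/2] = 28.6/567.6 = 0.050387…
%ΔIncome = (76580 − 89650)/[( 89650 + 76580)/2] = -13070/83115 = -0.157252…
E_income = (28.6/567.6) / (-13070/83115) = -0.3204…
E_income < 0 ⇒ inferior good.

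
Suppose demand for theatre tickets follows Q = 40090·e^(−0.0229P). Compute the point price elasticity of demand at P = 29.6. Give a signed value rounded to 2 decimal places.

-0.68

dQ/dP = −0.0229·Q = -466.111. At P = 29.6, Q = 20354.2.
Ed = (dQ/dP)·(P/Q) = (-466.111) × (29.6/20354.2) = -0.6778…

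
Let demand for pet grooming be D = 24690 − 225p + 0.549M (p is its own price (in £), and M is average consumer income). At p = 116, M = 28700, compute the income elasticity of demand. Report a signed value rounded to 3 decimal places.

1.098

At the given values, D = 24690 − 225(116) + 0.549(28700) = 14346.3.
∂D/∂M = 0.549.
E = (0.549) × (28700/14346.3) = 1.09828…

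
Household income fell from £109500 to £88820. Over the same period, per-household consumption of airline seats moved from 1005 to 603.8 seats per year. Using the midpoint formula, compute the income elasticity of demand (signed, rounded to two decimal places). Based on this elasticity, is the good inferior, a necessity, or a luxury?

2.39; luxury

%ΔQ = (603.8 − 1005)/[( 1005 + 603.8)/2] = -401.2/804.4 = -0.498756…
%ΔIncome = (88820 − 109500)/[( 109500 + 88820)/2] = -20680/99160 = -0.208551…
E_income = (-401.2/804.4) / (-20680/99160) = 2.3915…
E_income > 1 ⇒ normal good, luxury.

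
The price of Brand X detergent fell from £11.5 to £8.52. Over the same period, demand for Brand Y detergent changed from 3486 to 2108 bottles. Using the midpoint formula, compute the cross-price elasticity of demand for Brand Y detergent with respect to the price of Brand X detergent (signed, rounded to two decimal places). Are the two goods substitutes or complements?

1.65; substitutes

%ΔQ_{Brand Y detergent} = (2108 − 3486)/avg = -1378/2797 = -0.492670…
%ΔP_{Brand X detergent} = (8.52 − 11.5)/avg = -2.98/10.01 = -0.297702…
E_cross = (-1378/2797) / (-2.98/10.01) = 1.6549…
E_cross > 0 ⇒ the goods are substitutes.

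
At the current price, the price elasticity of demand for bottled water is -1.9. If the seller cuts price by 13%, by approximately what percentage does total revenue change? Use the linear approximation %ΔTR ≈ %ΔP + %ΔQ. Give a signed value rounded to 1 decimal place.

+11.7%

%ΔQ ≈ Ed × %ΔP = (-1.9) × (-13%) = +24.7000%
%ΔTR ≈ %ΔP + %ΔQ = (-13%) + (+24.7000%) = +11.7000%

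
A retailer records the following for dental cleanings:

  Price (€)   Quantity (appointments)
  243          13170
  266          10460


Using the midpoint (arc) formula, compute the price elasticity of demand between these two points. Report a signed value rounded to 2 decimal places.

%ΔQ = (10460 − 13170) / [(13170 + 10460)/2] = -2710/11815 = -0.229369…
%ΔP = (266 − 243) / [(243 + 266)/2] = 23/254.5 = 0.090373…
Arc Ed = %ΔQ / %ΔP = (-2710/11815) / (23/254.5) = -2.5380…

-2.54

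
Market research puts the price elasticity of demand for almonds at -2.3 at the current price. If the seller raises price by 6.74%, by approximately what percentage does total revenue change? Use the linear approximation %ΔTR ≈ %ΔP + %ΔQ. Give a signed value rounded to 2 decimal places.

-8.76%

%ΔQ ≈ Ed × %ΔP = (-2.3) × (+6.74%) = -15.5020%
%ΔTR ≈ %ΔP + %ΔQ = (+6.74%) + (-15.5020%) = -8.7620%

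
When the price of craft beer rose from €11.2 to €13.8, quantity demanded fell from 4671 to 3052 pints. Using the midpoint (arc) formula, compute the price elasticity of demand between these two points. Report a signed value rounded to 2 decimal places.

-2.02

%ΔQ = (3052 − 4671) / [(4671 + 3052)/2] = -1619/3861.5 = -0.419267…
%ΔP = (13.8 − 11.2) / [(11.2 + 13.8)/2] = 2.6/12.5 = 0.208
Arc Ed = %ΔQ / %ΔP = (-1619/3861.5) / (2.6/12.5) = -2.0157…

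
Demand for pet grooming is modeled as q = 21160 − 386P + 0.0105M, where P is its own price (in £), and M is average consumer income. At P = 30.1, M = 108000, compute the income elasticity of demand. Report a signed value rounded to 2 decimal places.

At the given values, q = 21160 − 386(30.1) + 0.0105(108000) = 10675.4.
∂q/∂M = 0.0105.
E = (0.0105) × (108000/10675.4) = 0.1062…

0.11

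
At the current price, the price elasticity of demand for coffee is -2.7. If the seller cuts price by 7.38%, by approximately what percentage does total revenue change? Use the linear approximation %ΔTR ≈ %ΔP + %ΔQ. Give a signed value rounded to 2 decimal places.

%ΔQ ≈ Ed × %ΔP = (-2.7) × (-7.38%) = +19.9260%
%ΔTR ≈ %ΔP + %ΔQ = (-7.38%) + (+19.9260%) = +12.5460%

+12.55%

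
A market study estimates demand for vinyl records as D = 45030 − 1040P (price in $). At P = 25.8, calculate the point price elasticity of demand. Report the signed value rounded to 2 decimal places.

dD/dP = −1040. At P = 25.8, D = 45030 − 1040(25.8) = 18198.
Ed = (dD/dP)·(P/D) = −1040 × (25.8/18198) = -1.4744…

-1.47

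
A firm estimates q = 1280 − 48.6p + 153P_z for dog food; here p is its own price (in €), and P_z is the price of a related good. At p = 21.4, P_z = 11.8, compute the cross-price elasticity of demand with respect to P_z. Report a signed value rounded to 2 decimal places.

At the given values, q = 1280 − 48.6(21.4) + 153(11.8) = 2045.36.
∂q/∂P_z = 153.
E = (153) × (11.8/2045.36) = 0.8826…

0.88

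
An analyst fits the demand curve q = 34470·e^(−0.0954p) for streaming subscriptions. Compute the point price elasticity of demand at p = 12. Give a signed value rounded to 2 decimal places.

-1.14

dq/dp = −0.0954·q = -1046.67. At p = 12, q = 10971.4.
Ed = (dq/dp)·(p/q) = (-1046.67) × (12/10971.4) = -1.1448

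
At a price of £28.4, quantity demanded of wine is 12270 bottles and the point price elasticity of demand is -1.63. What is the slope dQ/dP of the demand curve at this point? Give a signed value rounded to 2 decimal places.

-704.23

Ed = (dQ/dP)·(P/Q) ⇒ dQ/dP = Ed·Q/P = (-1.63)·12270/28.4 = -704.2288…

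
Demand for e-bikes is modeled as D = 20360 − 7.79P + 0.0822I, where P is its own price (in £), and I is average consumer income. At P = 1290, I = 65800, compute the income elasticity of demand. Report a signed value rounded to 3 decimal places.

At the given values, D = 20360 − 7.79(1290) + 0.0822(65800) = 15719.66.
∂D/∂I = 0.0822.
E = (0.0822) × (65800/15719.66) = 0.34407…

0.344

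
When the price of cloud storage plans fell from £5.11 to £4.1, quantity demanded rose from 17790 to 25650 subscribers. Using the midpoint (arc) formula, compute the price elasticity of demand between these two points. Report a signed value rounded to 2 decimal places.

%ΔQ = (25650 − 17790) / [(17790 + 25650)/2] = 7860/21720 = 0.361878…
%ΔP = (4.1 − 5.11) / [(5.11 + 4.1)/2] = -1.01/4.605 = -0.219326…
Arc Ed = %ΔQ / %ΔP = (7860/21720) / (-1.01/4.605) = -1.6499…

-1.65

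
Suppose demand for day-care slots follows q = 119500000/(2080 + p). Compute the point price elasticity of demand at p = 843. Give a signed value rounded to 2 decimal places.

-0.29

dq/dp = −119500000/(2080 + p)² = -13.9865. At p = 843, q = 40882.7.
Ed = (dq/dp)·(p/q) = (-13.9865) × (843/40882.7) = -0.2884…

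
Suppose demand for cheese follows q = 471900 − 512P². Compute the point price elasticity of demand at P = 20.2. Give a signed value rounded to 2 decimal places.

-1.59

dq/dP = −2·512·P = -20684.8. At P = 20.2, q = 262983.52.
Ed = (dq/dP)·(P/q) = (-20684.8) × (20.2/262983.52) = -1.5888…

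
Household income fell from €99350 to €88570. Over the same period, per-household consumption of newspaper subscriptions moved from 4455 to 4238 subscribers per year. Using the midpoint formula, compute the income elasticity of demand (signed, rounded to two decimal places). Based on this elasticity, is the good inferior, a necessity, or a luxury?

0.44; necessity

%ΔQ = (4238 − 4455)/[( 4455 + 4238)/2] = -217/4346.5 = -0.049925…
%ΔIncome = (88570 − 99350)/[( 99350 + 88570)/2] = -10780/93960 = -0.114729…
E_income = (-217/4346.5) / (-10780/93960) = 0.4351…
0 < E_income < 1 ⇒ normal good, necessity.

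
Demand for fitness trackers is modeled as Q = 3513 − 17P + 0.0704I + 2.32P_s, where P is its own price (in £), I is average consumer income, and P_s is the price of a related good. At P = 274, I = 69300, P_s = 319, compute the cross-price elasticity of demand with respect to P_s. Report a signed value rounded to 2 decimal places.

0.17

At the given values, Q = 3513 − 17(274) + 0.0704(69300) + 2.32(319) = 4473.8.
∂Q/∂P_s = 2.32.
E = (2.32) × (319/4473.8) = 0.1654…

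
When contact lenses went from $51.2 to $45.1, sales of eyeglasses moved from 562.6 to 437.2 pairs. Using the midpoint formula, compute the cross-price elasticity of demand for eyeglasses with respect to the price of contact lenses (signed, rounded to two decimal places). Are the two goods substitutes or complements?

1.98; substitutes

%ΔQ_{eyeglasses} = (437.2 − 562.6)/avg = -125.4/499.9 = -0.250850…
%ΔP_{contact lenses} = (45.1 − 51.2)/avg = -6.1/48.15 = -0.126687…
E_cross = (-125.4/499.9) / (-6.1/48.15) = 1.9800…
E_cross > 0 ⇒ the goods are substitutes.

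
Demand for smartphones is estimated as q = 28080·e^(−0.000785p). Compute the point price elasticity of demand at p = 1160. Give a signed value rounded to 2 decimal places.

dq/dp = −0.000785·q = -8.86744. At p = 1160, q = 11296.1.
Ed = (dq/dp)·(p/q) = (-8.86744) × (1160/11296.1) = -0.9106

-0.91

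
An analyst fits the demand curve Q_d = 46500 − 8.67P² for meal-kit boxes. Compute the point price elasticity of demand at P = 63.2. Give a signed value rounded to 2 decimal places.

-5.83

dQ_d/dP = −2·8.67·P = -1095.888. At P = 63.2, Q_d = 11869.9392.
Ed = (dQ_d/dP)·(P/Q_d) = (-1095.888) × (63.2/11869.9392) = -5.8349…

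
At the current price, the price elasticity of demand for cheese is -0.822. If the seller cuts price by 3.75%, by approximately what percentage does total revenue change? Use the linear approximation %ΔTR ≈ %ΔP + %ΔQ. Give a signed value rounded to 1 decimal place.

%ΔQ ≈ Ed × %ΔP = (-0.822) × (-3.75%) = +3.0825%
%ΔTR ≈ %ΔP + %ΔQ = (-3.75%) + (+3.0825%) = -0.6675%

-0.7%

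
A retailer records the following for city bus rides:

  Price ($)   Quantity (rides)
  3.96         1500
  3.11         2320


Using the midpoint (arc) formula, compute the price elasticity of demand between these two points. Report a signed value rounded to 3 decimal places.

-1.785

%ΔQ = (2320 − 1500) / [(1500 + 2320)/2] = 820/1910 = 0.429319…
%ΔP = (3.11 − 3.96) / [(3.96 + 3.11)/2] = -0.85/3.535 = -0.240452…
Arc Ed = %ΔQ / %ΔP = (820/1910) / (-0.85/3.535) = -1.78546…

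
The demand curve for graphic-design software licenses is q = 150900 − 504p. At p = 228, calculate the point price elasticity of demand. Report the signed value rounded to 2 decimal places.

-3.19

dq/dp = −504. At p = 228, q = 150900 − 504(228) = 35988.
Ed = (dq/dp)·(p/q) = −504 × (228/35988) = -3.1930…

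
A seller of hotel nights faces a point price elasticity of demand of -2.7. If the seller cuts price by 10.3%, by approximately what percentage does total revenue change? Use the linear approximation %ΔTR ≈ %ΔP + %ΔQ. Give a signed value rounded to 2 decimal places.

+17.51%

%ΔQ ≈ Ed × %ΔP = (-2.7) × (-10.3%) = +27.8100%
%ΔTR ≈ %ΔP + %ΔQ = (-10.3%) + (+27.8100%) = +17.5100%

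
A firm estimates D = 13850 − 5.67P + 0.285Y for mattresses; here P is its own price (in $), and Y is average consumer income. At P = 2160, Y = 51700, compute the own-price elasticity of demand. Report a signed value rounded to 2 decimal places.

At the given values, D = 13850 − 5.67(2160) + 0.285(51700) = 16337.3.
∂D/∂P = −5.67.
E = (-5.67) × (2160/16337.3) = -0.7496…

-0.75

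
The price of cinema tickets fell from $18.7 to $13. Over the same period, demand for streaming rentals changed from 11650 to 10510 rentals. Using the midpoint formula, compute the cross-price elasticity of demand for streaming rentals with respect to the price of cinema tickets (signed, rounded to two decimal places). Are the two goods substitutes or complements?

%ΔQ_{streaming rentals} = (10510 − 11650)/avg = -1140/11080 = -0.102888…
%ΔP_{cinema tickets} = (13 − 18.7)/avg = -5.7/15.85 = -0.359621…
E_cross = (-1140/11080) / (-5.7/15.85) = 0.2861…
E_cross > 0 ⇒ the goods are substitutes.

0.29; substitutes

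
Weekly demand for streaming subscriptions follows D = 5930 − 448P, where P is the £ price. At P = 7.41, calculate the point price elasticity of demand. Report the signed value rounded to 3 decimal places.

dD/dP = −448. At P = 7.41, D = 5930 − 448(7.41) = 2610.32.
Ed = (dD/dP)·(P/D) = −448 × (7.41/2610.32) = -1.27175…

-1.272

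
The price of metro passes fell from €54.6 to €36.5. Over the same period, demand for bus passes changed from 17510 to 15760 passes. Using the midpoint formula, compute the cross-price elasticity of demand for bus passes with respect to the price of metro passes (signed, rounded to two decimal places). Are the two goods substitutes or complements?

%ΔQ_{bus passes} = (15760 − 17510)/avg = -1750/16635 = -0.105199…
%ΔP_{metro passes} = (36.5 − 54.6)/avg = -18.1/45.55 = -0.397365…
E_cross = (-1750/16635) / (-18.1/45.55) = 0.2647…
E_cross > 0 ⇒ the goods are substitutes.

0.26; substitutes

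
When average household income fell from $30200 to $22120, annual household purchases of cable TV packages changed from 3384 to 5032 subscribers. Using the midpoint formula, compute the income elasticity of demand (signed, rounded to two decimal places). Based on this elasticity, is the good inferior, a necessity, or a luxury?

-1.27; inferior

%ΔQ = (5032 − 3384)/[( 3384 + 5032)/2] = 1648/4208 = 0.391634…
%ΔIncome = (22120 − 30200)/[( 30200 + 22120)/2] = -8080/26160 = -0.308868…
E_income = (1648/4208) / (-8080/26160) = -1.2679…
E_income < 0 ⇒ inferior good.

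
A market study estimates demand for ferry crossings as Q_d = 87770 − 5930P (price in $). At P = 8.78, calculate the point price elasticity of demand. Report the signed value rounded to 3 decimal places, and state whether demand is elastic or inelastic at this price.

dQ_d/dP = −5930. At P = 8.78, Q_d = 87770 − 5930(8.78) = 35704.6.
Ed = (dQ_d/dP)·(P/Q_d) = −5930 × (8.78/35704.6) = -1.45822…
|Ed| = 1.458 > 1, so demand is elastic.

-1.458; elastic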